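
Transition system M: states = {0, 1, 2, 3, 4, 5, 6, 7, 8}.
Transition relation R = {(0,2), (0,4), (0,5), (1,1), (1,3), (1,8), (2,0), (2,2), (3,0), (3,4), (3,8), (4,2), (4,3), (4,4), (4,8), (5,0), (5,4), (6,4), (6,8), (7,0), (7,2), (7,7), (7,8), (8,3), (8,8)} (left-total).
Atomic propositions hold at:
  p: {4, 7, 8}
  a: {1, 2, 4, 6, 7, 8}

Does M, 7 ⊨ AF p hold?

AF p: least fixpoint, start Z0 = {4, 7, 8}, add states with every successor in Z. Z1 = {4, 6, 7, 8}; fixed.
Sat(AF p) = {4, 6, 7, 8}
7 ∈ Sat(AF p) = {4, 6, 7, 8}, so the formula holds at 7.

Yes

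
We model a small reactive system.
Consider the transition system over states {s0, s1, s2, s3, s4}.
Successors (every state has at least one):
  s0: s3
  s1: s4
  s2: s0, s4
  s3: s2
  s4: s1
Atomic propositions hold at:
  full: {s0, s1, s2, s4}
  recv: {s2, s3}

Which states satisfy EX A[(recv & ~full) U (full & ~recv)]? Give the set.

Sat(~full) = {s3}
Sat(recv & ~full) = {s3}
Sat(~recv) = {s0, s1, s4}
Sat(full & ~recv) = {s0, s1, s4}
A[(recv & ~full) U (full & ~recv)]: least fixpoint, start Z0 = Sat((full & ~recv)) = {s0, s1, s4}, add states in Sat(recv & ~full) with every successor in Z. Already a fixed point.
Sat(A[(recv & ~full) U (full & ~recv)]) = {s0, s1, s4}
Sat(EX A[(recv & ~full) U (full & ~recv)]) = {s : some successor in {s0, s1, s4}} = {s1, s2, s4}

{s1, s2, s4}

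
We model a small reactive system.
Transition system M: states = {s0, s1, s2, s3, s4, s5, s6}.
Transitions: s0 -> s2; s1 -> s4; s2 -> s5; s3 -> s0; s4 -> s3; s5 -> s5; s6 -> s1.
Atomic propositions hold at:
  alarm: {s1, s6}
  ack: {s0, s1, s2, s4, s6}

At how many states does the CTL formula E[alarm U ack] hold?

5

E[alarm U ack]: least fixpoint, start Z0 = Sat(ack) = {s0, s1, s2, s4, s6}, add states in Sat(alarm) with some successor in Z. Already a fixed point.
Sat(E[alarm U ack]) = {s0, s1, s2, s4, s6}
|Sat(E[alarm U ack])| = |{s0, s1, s2, s4, s6}| = 5.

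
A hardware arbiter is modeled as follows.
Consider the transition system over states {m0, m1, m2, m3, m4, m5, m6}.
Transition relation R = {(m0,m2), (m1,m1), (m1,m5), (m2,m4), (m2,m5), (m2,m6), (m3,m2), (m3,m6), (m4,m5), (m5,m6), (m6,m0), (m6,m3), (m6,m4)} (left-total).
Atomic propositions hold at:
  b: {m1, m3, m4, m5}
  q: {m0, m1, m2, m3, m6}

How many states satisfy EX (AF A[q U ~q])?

Sat(~q) = {m4, m5}
A[q U ~q]: least fixpoint, start Z0 = Sat(~q) = {m4, m5}, add states in Sat(q) with every successor in Z. Already a fixed point.
Sat(A[q U ~q]) = {m4, m5}
AF A[q U ~q]: least fixpoint, start Z0 = {m4, m5}, add states with every successor in Z. Already a fixed point.
Sat(AF A[q U ~q]) = {m4, m5}
Sat(EX (AF A[q U ~q])) = {s : some successor in {m4, m5}} = {m1, m2, m4, m6}
|Sat(EX (AF A[q U ~q]))| = |{m1, m2, m4, m6}| = 4.

4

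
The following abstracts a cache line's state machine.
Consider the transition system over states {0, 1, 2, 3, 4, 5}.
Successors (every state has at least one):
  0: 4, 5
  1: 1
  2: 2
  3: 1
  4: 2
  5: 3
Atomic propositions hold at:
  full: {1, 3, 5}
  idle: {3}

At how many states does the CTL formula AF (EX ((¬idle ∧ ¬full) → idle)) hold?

Sat(¬idle) = {0, 1, 2, 4, 5}
Sat(¬full) = {0, 2, 4}
Sat(¬idle ∧ ¬full) = {0, 2, 4}
Sat((¬idle ∧ ¬full) → idle) = {1, 3, 5}
Sat(EX ((¬idle ∧ ¬full) → idle)) = {s : some successor in {1, 3, 5}} = {0, 1, 3, 5}
AF (EX ((¬idle ∧ ¬full) → idle)): least fixpoint, start Z0 = {0, 1, 3, 5}, add states with every successor in Z. Already a fixed point.
Sat(AF (EX ((¬idle ∧ ¬full) → idle))) = {0, 1, 3, 5}
|Sat(AF (EX ((¬idle ∧ ¬full) → idle)))| = |{0, 1, 3, 5}| = 4.

4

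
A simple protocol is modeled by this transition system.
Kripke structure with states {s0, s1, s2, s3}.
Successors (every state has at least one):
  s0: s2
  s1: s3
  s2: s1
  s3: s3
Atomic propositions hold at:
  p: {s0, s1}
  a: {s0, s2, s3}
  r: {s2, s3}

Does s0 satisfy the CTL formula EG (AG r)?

AG r: greatest fixpoint, start Z0 = {s2, s3}, keep only states in Sat with every successor in Z. Z1 = {s3}; fixed.
Sat(AG r) = {s3}
EG (AG r): greatest fixpoint, start Z0 = {s3}, keep only states in Sat with some successor in Z. Already a fixed point.
Sat(EG (AG r)) = {s3}
s0 ∉ Sat(EG (AG r)) = {s3}, so the formula does not hold at s0.

No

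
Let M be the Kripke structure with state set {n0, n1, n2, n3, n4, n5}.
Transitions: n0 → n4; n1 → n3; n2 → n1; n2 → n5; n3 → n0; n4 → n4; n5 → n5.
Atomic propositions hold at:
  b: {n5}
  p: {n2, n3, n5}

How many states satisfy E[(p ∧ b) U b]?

1

Sat(p ∧ b) = {n5}
E[(p ∧ b) U b]: least fixpoint, start Z0 = Sat(b) = {n5}, add states in Sat(p ∧ b) with some successor in Z. Already a fixed point.
Sat(E[(p ∧ b) U b]) = {n5}
|Sat(E[(p ∧ b) U b])| = |{n5}| = 1.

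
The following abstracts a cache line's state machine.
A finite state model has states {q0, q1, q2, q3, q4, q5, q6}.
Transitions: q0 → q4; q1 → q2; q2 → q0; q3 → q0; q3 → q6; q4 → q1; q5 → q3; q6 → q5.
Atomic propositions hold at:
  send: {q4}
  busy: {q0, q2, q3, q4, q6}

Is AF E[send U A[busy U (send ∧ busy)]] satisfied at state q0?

Yes

Sat(send ∧ busy) = {q4}
A[busy U (send ∧ busy)]: least fixpoint, start Z0 = Sat((send ∧ busy)) = {q4}, add states in Sat(busy) with every successor in Z. Z1 = {q0, q4}; Z2 = {q0, q2, q4}; fixed.
Sat(A[busy U (send ∧ busy)]) = {q0, q2, q4}
E[send U A[busy U (send ∧ busy)]]: least fixpoint, start Z0 = Sat(A[busy U (send ∧ busy)]) = {q0, q2, q4}, add states in Sat(send) with some successor in Z. Already a fixed point.
Sat(E[send U A[busy U (send ∧ busy)]]) = {q0, q2, q4}
AF E[send U A[busy U (send ∧ busy)]]: least fixpoint, start Z0 = {q0, q2, q4}, add states with every successor in Z. Z1 = {q0, q1, q2, q4}; fixed.
Sat(AF E[send U A[busy U (send ∧ busy)]]) = {q0, q1, q2, q4}
q0 ∈ Sat(AF E[send U A[busy U (send ∧ busy)]]) = {q0, q1, q2, q4}, so the formula holds at q0.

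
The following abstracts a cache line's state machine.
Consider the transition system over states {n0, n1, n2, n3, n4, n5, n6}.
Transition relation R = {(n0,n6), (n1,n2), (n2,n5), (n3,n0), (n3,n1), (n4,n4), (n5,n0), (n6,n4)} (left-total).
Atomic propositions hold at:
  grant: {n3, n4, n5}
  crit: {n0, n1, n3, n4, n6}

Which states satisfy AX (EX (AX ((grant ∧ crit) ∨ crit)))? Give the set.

{n0, n1, n2, n4, n5, n6}

Sat(grant ∧ crit) = {n3, n4}
Sat((grant ∧ crit) ∨ crit) = {n0, n1, n3, n4, n6}
Sat(AX ((grant ∧ crit) ∨ crit)) = {s : every successor in {n0, n1, n3, n4, n6}} = {n0, n3, n4, n5, n6}
Sat(EX (AX ((grant ∧ crit) ∨ crit))) = {s : some successor in {n0, n3, n4, n5, n6}} = {n0, n2, n3, n4, n5, n6}
Sat(AX (EX (AX ((grant ∧ crit) ∨ crit)))) = {s : every successor in {n0, n2, n3, n4, n5, n6}} = {n0, n1, n2, n4, n5, n6}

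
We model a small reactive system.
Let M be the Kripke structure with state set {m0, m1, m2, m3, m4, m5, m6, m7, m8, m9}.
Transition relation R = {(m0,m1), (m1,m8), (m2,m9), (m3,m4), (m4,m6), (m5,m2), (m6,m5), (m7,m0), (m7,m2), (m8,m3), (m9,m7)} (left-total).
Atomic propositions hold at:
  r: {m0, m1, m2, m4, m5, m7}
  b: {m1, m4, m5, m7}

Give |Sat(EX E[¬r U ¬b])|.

Sat(¬r) = {m3, m6, m8, m9}
Sat(¬b) = {m0, m2, m3, m6, m8, m9}
E[¬r U ¬b]: least fixpoint, start Z0 = Sat(¬b) = {m0, m2, m3, m6, m8, m9}, add states in Sat(¬r) with some successor in Z. Already a fixed point.
Sat(E[¬r U ¬b]) = {m0, m2, m3, m6, m8, m9}
Sat(EX E[¬r U ¬b]) = {s : some successor in {m0, m2, m3, m6, m8, m9}} = {m1, m2, m4, m5, m7, m8}
|Sat(EX E[¬r U ¬b])| = |{m1, m2, m4, m5, m7, m8}| = 6.

6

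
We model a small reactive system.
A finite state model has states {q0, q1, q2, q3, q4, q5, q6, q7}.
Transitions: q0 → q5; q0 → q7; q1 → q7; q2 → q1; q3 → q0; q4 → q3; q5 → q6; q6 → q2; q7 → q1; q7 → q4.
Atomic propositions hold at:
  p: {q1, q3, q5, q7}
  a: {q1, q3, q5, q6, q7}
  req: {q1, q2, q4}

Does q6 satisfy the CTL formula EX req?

Sat(EX req) = {s : some successor in {q1, q2, q4}} = {q2, q6, q7}
q6 ∈ Sat(EX req) = {q2, q6, q7}, so the formula holds at q6.

Yes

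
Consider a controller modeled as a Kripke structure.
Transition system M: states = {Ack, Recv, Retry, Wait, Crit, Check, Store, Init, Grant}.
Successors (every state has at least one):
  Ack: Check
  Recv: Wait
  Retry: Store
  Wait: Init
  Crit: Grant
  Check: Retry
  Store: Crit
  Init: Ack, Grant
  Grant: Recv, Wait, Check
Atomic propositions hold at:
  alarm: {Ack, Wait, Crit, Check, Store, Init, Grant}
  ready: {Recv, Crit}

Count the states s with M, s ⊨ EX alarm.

8

Sat(EX alarm) = {s : some successor in {Ack, Wait, Crit, Check, Store, Init, Grant}} = {Ack, Recv, Retry, Wait, Crit, Store, Init, Grant}
|Sat(EX alarm)| = |{Ack, Recv, Retry, Wait, Crit, Store, Init, Grant}| = 8.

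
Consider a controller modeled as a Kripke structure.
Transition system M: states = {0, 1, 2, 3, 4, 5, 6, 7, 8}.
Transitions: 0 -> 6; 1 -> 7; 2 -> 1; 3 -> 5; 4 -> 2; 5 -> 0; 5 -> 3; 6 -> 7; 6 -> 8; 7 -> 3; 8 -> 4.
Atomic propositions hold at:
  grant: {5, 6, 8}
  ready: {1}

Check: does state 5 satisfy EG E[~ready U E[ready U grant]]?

Yes

Sat(~ready) = {0, 2, 3, 4, 5, 6, 7, 8}
E[ready U grant]: least fixpoint, start Z0 = Sat(grant) = {5, 6, 8}, add states in Sat(ready) with some successor in Z. Already a fixed point.
Sat(E[ready U grant]) = {5, 6, 8}
E[~ready U E[ready U grant]]: least fixpoint, start Z0 = Sat(E[ready U grant]) = {5, 6, 8}, add states in Sat(~ready) with some successor in Z. Z1 = {0, 3, 5, 6, 8}; Z2 = {0, 3, 5, 6, 7, 8}; fixed.
Sat(E[~ready U E[ready U grant]]) = {0, 3, 5, 6, 7, 8}
EG E[~ready U E[ready U grant]]: greatest fixpoint, start Z0 = {0, 3, 5, 6, 7, 8}, keep only states in Sat with some successor in Z. Z1 = {0, 3, 5, 6, 7}; fixed.
Sat(EG E[~ready U E[ready U grant]]) = {0, 3, 5, 6, 7}
5 ∈ Sat(EG E[~ready U E[ready U grant]]) = {0, 3, 5, 6, 7}, so the formula holds at 5.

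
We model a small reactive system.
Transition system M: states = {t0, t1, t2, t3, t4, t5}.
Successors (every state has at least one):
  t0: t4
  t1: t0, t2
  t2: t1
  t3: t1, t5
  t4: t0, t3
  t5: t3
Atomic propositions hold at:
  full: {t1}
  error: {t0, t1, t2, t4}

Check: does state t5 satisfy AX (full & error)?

No

Sat(full & error) = {t1}
Sat(AX (full & error)) = {s : every successor in {t1}} = {t2}
t5 ∉ Sat(AX (full & error)) = {t2}, so the formula does not hold at t5.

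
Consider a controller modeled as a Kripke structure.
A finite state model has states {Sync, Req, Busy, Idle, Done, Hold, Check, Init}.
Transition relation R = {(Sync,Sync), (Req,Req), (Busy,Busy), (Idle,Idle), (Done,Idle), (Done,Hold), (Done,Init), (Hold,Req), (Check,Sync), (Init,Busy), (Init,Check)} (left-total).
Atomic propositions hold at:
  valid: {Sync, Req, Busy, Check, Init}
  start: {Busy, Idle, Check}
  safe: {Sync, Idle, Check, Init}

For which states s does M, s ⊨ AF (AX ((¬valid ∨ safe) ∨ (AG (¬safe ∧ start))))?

Sat(¬valid) = {Idle, Done, Hold}
Sat(¬valid ∨ safe) = {Sync, Idle, Done, Hold, Check, Init}
Sat(¬safe) = {Req, Busy, Done, Hold}
Sat(¬safe ∧ start) = {Busy}
AG (¬safe ∧ start): greatest fixpoint, start Z0 = {Busy}, keep only states in Sat with every successor in Z. Already a fixed point.
Sat(AG (¬safe ∧ start)) = {Busy}
Sat((¬valid ∨ safe) ∨ (AG (¬safe ∧ start))) = {Sync, Busy, Idle, Done, Hold, Check, Init}
Sat(AX ((¬valid ∨ safe) ∨ (AG (¬safe ∧ start)))) = {s : every successor in {Sync, Busy, Idle, Done, Hold, Check, Init}} = {Sync, Busy, Idle, Done, Check, Init}
AF (AX ((¬valid ∨ safe) ∨ (AG (¬safe ∧ start)))): least fixpoint, start Z0 = {Sync, Busy, Idle, Done, Check, Init}, add states with every successor in Z. Already a fixed point.
Sat(AF (AX ((¬valid ∨ safe) ∨ (AG (¬safe ∧ start))))) = {Sync, Busy, Idle, Done, Check, Init}

{Sync, Busy, Idle, Done, Check, Init}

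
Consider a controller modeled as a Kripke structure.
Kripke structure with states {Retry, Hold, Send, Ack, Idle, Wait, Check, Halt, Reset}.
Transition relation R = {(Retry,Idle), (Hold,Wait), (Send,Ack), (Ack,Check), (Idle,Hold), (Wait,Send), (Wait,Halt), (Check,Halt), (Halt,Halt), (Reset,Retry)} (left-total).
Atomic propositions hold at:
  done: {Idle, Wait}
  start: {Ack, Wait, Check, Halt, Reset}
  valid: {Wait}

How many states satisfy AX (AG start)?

4

AG start: greatest fixpoint, start Z0 = {Ack, Wait, Check, Halt, Reset}, keep only states in Sat with every successor in Z. Z1 = {Ack, Check, Halt}; fixed.
Sat(AG start) = {Ack, Check, Halt}
Sat(AX (AG start)) = {s : every successor in {Ack, Check, Halt}} = {Send, Ack, Check, Halt}
|Sat(AX (AG start))| = |{Send, Ack, Check, Halt}| = 4.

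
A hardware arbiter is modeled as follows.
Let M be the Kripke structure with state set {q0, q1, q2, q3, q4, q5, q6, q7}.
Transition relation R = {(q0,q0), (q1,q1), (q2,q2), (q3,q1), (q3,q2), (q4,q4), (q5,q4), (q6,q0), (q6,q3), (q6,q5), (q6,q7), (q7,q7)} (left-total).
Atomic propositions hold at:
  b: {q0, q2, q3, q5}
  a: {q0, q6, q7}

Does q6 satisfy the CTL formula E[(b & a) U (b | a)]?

Yes

Sat(b & a) = {q0}
Sat(b | a) = {q0, q2, q3, q5, q6, q7}
E[(b & a) U (b | a)]: least fixpoint, start Z0 = Sat((b | a)) = {q0, q2, q3, q5, q6, q7}, add states in Sat(b & a) with some successor in Z. Already a fixed point.
Sat(E[(b & a) U (b | a)]) = {q0, q2, q3, q5, q6, q7}
q6 ∈ Sat(E[(b & a) U (b | a)]) = {q0, q2, q3, q5, q6, q7}, so the formula holds at q6.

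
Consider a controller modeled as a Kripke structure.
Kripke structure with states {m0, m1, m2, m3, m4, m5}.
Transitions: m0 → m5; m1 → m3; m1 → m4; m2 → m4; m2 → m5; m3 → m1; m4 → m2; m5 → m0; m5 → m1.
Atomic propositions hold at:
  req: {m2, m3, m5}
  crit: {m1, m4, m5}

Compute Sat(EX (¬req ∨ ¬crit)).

{m1, m2, m3, m4, m5}

Sat(¬req) = {m0, m1, m4}
Sat(¬crit) = {m0, m2, m3}
Sat(¬req ∨ ¬crit) = {m0, m1, m2, m3, m4}
Sat(EX (¬req ∨ ¬crit)) = {s : some successor in {m0, m1, m2, m3, m4}} = {m1, m2, m3, m4, m5}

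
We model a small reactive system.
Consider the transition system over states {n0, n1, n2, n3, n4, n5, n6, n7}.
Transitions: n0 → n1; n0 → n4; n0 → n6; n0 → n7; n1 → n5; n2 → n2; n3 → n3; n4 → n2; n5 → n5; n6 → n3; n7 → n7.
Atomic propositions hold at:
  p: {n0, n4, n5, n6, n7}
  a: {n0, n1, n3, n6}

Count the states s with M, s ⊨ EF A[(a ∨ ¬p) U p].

6

Sat(¬p) = {n1, n2, n3}
Sat(a ∨ ¬p) = {n0, n1, n2, n3, n6}
A[(a ∨ ¬p) U p]: least fixpoint, start Z0 = Sat(p) = {n0, n4, n5, n6, n7}, add states in Sat(a ∨ ¬p) with every successor in Z. Z1 = {n0, n1, n4, n5, n6, n7}; fixed.
Sat(A[(a ∨ ¬p) U p]) = {n0, n1, n4, n5, n6, n7}
EF A[(a ∨ ¬p) U p]: least fixpoint, start Z0 = {n0, n1, n4, n5, n6, n7}, add states with some successor in Z. Already a fixed point.
Sat(EF A[(a ∨ ¬p) U p]) = {n0, n1, n4, n5, n6, n7}
|Sat(EF A[(a ∨ ¬p) U p])| = |{n0, n1, n4, n5, n6, n7}| = 6.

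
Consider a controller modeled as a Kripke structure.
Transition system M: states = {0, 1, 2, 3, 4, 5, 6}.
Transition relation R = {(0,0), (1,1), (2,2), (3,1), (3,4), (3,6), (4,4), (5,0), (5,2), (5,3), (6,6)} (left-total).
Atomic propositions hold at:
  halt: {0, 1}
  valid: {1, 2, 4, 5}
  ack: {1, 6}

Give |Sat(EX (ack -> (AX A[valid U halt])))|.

6

A[valid U halt]: least fixpoint, start Z0 = Sat(halt) = {0, 1}, add states in Sat(valid) with every successor in Z. Already a fixed point.
Sat(A[valid U halt]) = {0, 1}
Sat(AX A[valid U halt]) = {s : every successor in {0, 1}} = {0, 1}
Sat(ack -> (AX A[valid U halt])) = {0, 1, 2, 3, 4, 5}
Sat(EX (ack -> (AX A[valid U halt]))) = {s : some successor in {0, 1, 2, 3, 4, 5}} = {0, 1, 2, 3, 4, 5}
|Sat(EX (ack -> (AX A[valid U halt])))| = |{0, 1, 2, 3, 4, 5}| = 6.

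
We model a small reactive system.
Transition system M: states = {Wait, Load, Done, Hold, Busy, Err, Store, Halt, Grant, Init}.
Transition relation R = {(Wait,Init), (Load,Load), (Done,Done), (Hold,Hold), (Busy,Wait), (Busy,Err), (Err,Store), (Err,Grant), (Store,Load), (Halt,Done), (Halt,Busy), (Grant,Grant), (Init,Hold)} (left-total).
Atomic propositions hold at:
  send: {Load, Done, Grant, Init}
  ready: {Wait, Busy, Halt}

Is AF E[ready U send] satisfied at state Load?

E[ready U send]: least fixpoint, start Z0 = Sat(send) = {Load, Done, Grant, Init}, add states in Sat(ready) with some successor in Z. Z1 = {Wait, Load, Done, Halt, Grant, Init}; Z2 = {Wait, Load, Done, Busy, Halt, Grant, Init}; fixed.
Sat(E[ready U send]) = {Wait, Load, Done, Busy, Halt, Grant, Init}
AF E[ready U send]: least fixpoint, start Z0 = {Wait, Load, Done, Busy, Halt, Grant, Init}, add states with every successor in Z. Z1 = {Wait, Load, Done, Busy, Store, Halt, Grant, Init}; Z2 = {Wait, Load, Done, Busy, Err, Store, Halt, Grant, Init}; fixed.
Sat(AF E[ready U send]) = {Wait, Load, Done, Busy, Err, Store, Halt, Grant, Init}
Load ∈ Sat(AF E[ready U send]) = {Wait, Load, Done, Busy, Err, Store, Halt, Grant, Init}, so the formula holds at Load.

Yes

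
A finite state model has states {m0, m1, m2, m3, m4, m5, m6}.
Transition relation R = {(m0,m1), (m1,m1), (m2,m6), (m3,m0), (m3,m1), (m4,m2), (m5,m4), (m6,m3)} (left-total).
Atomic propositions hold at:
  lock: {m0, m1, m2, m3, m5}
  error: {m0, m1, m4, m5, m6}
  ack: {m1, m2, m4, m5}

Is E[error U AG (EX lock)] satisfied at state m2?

No

Sat(EX lock) = {s : some successor in {m0, m1, m2, m3, m5}} = {m0, m1, m3, m4, m6}
AG (EX lock): greatest fixpoint, start Z0 = {m0, m1, m3, m4, m6}, keep only states in Sat with every successor in Z. Z1 = {m0, m1, m3, m6}; fixed.
Sat(AG (EX lock)) = {m0, m1, m3, m6}
E[error U AG (EX lock)]: least fixpoint, start Z0 = Sat(AG (EX lock)) = {m0, m1, m3, m6}, add states in Sat(error) with some successor in Z. Already a fixed point.
Sat(E[error U AG (EX lock)]) = {m0, m1, m3, m6}
m2 ∉ Sat(E[error U AG (EX lock)]) = {m0, m1, m3, m6}, so the formula does not hold at m2.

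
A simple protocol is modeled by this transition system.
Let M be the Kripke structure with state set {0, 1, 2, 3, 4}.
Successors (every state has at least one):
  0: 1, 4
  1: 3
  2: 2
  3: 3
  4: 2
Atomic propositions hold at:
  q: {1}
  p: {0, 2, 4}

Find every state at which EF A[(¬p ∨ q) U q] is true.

{0, 1}

Sat(¬p) = {1, 3}
Sat(¬p ∨ q) = {1, 3}
A[(¬p ∨ q) U q]: least fixpoint, start Z0 = Sat(q) = {1}, add states in Sat(¬p ∨ q) with every successor in Z. Already a fixed point.
Sat(A[(¬p ∨ q) U q]) = {1}
EF A[(¬p ∨ q) U q]: least fixpoint, start Z0 = {1}, add states with some successor in Z. Z1 = {0, 1}; fixed.
Sat(EF A[(¬p ∨ q) U q]) = {0, 1}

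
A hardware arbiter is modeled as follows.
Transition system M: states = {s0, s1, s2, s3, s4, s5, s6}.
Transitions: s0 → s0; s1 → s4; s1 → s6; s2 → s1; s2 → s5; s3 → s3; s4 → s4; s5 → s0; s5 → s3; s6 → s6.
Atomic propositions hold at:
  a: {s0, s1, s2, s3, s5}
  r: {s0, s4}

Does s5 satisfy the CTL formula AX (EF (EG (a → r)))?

No

Sat(a → r) = {s0, s4, s6}
EG (a → r): greatest fixpoint, start Z0 = {s0, s4, s6}, keep only states in Sat with some successor in Z. Already a fixed point.
Sat(EG (a → r)) = {s0, s4, s6}
EF (EG (a → r)): least fixpoint, start Z0 = {s0, s4, s6}, add states with some successor in Z. Z1 = {s0, s1, s4, s5, s6}; Z2 = {s0, s1, s2, s4, s5, s6}; fixed.
Sat(EF (EG (a → r))) = {s0, s1, s2, s4, s5, s6}
Sat(AX (EF (EG (a → r)))) = {s : every successor in {s0, s1, s2, s4, s5, s6}} = {s0, s1, s2, s4, s6}
s5 ∉ Sat(AX (EF (EG (a → r)))) = {s0, s1, s2, s4, s6}, so the formula does not hold at s5.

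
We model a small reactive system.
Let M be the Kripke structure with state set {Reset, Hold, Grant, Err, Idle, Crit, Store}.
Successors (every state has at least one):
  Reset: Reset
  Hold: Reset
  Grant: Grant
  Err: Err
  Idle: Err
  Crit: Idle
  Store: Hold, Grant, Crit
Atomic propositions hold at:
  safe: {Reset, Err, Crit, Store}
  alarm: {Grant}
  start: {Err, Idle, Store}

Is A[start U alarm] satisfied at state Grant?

Yes

A[start U alarm]: least fixpoint, start Z0 = Sat(alarm) = {Grant}, add states in Sat(start) with every successor in Z. Already a fixed point.
Sat(A[start U alarm]) = {Grant}
Grant ∈ Sat(A[start U alarm]) = {Grant}, so the formula holds at Grant.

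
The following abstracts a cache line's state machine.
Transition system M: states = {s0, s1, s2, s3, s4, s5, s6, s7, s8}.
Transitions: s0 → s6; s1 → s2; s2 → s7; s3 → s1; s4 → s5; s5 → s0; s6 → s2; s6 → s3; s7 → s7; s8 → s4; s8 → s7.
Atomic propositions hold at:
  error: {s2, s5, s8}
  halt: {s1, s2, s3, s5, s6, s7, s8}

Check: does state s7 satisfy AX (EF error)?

EF error: least fixpoint, start Z0 = {s2, s5, s8}, add states with some successor in Z. Z1 = {s1, s2, s4, s5, s6, s8}; Z2 = {s0, s1, s2, s3, s4, s5, s6, s8}; fixed.
Sat(EF error) = {s0, s1, s2, s3, s4, s5, s6, s8}
Sat(AX (EF error)) = {s : every successor in {s0, s1, s2, s3, s4, s5, s6, s8}} = {s0, s1, s3, s4, s5, s6}
s7 ∉ Sat(AX (EF error)) = {s0, s1, s3, s4, s5, s6}, so the formula does not hold at s7.

No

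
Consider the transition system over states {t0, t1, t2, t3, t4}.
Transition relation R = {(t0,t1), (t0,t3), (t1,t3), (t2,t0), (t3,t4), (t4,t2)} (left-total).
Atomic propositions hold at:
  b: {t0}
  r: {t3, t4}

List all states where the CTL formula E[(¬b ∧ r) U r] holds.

Sat(¬b) = {t1, t2, t3, t4}
Sat(¬b ∧ r) = {t3, t4}
E[(¬b ∧ r) U r]: least fixpoint, start Z0 = Sat(r) = {t3, t4}, add states in Sat(¬b ∧ r) with some successor in Z. Already a fixed point.
Sat(E[(¬b ∧ r) U r]) = {t3, t4}

{t3, t4}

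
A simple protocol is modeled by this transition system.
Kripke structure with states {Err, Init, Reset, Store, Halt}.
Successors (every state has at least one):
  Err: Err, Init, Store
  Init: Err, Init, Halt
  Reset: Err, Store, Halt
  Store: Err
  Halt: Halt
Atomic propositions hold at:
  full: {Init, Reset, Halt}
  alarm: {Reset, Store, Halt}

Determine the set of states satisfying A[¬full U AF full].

Sat(¬full) = {Err, Store}
AF full: least fixpoint, start Z0 = {Init, Reset, Halt}, add states with every successor in Z. Already a fixed point.
Sat(AF full) = {Init, Reset, Halt}
A[¬full U AF full]: least fixpoint, start Z0 = Sat(AF full) = {Init, Reset, Halt}, add states in Sat(¬full) with every successor in Z. Already a fixed point.
Sat(A[¬full U AF full]) = {Init, Reset, Halt}

{Init, Reset, Halt}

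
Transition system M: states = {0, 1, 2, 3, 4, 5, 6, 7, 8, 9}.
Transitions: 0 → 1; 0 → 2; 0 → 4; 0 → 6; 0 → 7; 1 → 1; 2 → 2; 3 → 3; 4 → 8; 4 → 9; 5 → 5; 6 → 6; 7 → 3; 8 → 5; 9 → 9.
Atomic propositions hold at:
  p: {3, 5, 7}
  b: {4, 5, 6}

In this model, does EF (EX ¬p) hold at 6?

Yes

Sat(¬p) = {0, 1, 2, 4, 6, 8, 9}
Sat(EX ¬p) = {s : some successor in {0, 1, 2, 4, 6, 8, 9}} = {0, 1, 2, 4, 6, 9}
EF (EX ¬p): least fixpoint, start Z0 = {0, 1, 2, 4, 6, 9}, add states with some successor in Z. Already a fixed point.
Sat(EF (EX ¬p)) = {0, 1, 2, 4, 6, 9}
6 ∈ Sat(EF (EX ¬p)) = {0, 1, 2, 4, 6, 9}, so the formula holds at 6.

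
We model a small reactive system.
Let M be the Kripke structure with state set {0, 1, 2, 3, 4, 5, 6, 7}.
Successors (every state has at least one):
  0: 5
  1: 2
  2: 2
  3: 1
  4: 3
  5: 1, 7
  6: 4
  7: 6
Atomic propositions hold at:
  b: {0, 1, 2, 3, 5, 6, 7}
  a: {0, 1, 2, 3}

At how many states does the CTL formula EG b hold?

5

EG b: greatest fixpoint, start Z0 = {0, 1, 2, 3, 5, 6, 7}, keep only states in Sat with some successor in Z. Z1 = {0, 1, 2, 3, 5, 7}; Z2 = {0, 1, 2, 3, 5}; fixed.
Sat(EG b) = {0, 1, 2, 3, 5}
|Sat(EG b)| = |{0, 1, 2, 3, 5}| = 5.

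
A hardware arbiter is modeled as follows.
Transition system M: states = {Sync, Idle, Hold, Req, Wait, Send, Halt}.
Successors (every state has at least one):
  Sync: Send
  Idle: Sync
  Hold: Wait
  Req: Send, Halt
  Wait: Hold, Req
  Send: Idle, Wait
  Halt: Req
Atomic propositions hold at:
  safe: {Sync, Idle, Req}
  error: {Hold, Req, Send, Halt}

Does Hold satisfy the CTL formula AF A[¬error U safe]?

Sat(¬error) = {Sync, Idle, Wait}
A[¬error U safe]: least fixpoint, start Z0 = Sat(safe) = {Sync, Idle, Req}, add states in Sat(¬error) with every successor in Z. Already a fixed point.
Sat(A[¬error U safe]) = {Sync, Idle, Req}
AF A[¬error U safe]: least fixpoint, start Z0 = {Sync, Idle, Req}, add states with every successor in Z. Z1 = {Sync, Idle, Req, Halt}; fixed.
Sat(AF A[¬error U safe]) = {Sync, Idle, Req, Halt}
Hold ∉ Sat(AF A[¬error U safe]) = {Sync, Idle, Req, Halt}, so the formula does not hold at Hold.

No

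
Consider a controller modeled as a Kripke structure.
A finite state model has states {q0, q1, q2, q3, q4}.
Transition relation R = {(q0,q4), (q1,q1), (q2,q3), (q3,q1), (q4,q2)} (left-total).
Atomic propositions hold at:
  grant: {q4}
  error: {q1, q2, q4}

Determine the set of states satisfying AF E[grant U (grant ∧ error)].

Sat(grant ∧ error) = {q4}
E[grant U (grant ∧ error)]: least fixpoint, start Z0 = Sat((grant ∧ error)) = {q4}, add states in Sat(grant) with some successor in Z. Already a fixed point.
Sat(E[grant U (grant ∧ error)]) = {q4}
AF E[grant U (grant ∧ error)]: least fixpoint, start Z0 = {q4}, add states with every successor in Z. Z1 = {q0, q4}; fixed.
Sat(AF E[grant U (grant ∧ error)]) = {q0, q4}

{q0, q4}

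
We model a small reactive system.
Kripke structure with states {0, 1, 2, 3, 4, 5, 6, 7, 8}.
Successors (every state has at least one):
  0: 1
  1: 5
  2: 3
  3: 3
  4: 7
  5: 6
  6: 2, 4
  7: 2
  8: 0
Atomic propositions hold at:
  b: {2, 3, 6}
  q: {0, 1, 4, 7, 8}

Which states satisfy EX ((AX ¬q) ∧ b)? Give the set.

Sat(¬q) = {2, 3, 5, 6}
Sat(AX ¬q) = {s : every successor in {2, 3, 5, 6}} = {1, 2, 3, 5, 7}
Sat((AX ¬q) ∧ b) = {2, 3}
Sat(EX ((AX ¬q) ∧ b)) = {s : some successor in {2, 3}} = {2, 3, 6, 7}

{2, 3, 6, 7}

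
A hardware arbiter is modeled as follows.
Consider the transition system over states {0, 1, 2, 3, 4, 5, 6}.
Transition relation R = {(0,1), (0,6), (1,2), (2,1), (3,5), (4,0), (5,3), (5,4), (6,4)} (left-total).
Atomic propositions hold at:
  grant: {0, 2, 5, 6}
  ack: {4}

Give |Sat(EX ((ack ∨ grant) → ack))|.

4

Sat(ack ∨ grant) = {0, 2, 4, 5, 6}
Sat((ack ∨ grant) → ack) = {1, 3, 4}
Sat(EX ((ack ∨ grant) → ack)) = {s : some successor in {1, 3, 4}} = {0, 2, 5, 6}
|Sat(EX ((ack ∨ grant) → ack))| = |{0, 2, 5, 6}| = 4.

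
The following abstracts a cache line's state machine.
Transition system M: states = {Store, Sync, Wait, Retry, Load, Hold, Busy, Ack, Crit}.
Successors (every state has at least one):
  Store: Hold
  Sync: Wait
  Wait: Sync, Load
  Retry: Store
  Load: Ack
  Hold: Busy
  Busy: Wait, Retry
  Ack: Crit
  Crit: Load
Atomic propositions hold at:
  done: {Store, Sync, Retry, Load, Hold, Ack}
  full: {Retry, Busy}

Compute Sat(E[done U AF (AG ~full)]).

{Sync, Wait, Load, Ack, Crit}

Sat(~full) = {Store, Sync, Wait, Load, Hold, Ack, Crit}
AG ~full: greatest fixpoint, start Z0 = {Store, Sync, Wait, Load, Hold, Ack, Crit}, keep only states in Sat with every successor in Z. Z1 = {Store, Sync, Wait, Load, Ack, Crit}; Z2 = {Sync, Wait, Load, Ack, Crit}; fixed.
Sat(AG ~full) = {Sync, Wait, Load, Ack, Crit}
AF (AG ~full): least fixpoint, start Z0 = {Sync, Wait, Load, Ack, Crit}, add states with every successor in Z. Already a fixed point.
Sat(AF (AG ~full)) = {Sync, Wait, Load, Ack, Crit}
E[done U AF (AG ~full)]: least fixpoint, start Z0 = Sat(AF (AG ~full)) = {Sync, Wait, Load, Ack, Crit}, add states in Sat(done) with some successor in Z. Already a fixed point.
Sat(E[done U AF (AG ~full)]) = {Sync, Wait, Load, Ack, Crit}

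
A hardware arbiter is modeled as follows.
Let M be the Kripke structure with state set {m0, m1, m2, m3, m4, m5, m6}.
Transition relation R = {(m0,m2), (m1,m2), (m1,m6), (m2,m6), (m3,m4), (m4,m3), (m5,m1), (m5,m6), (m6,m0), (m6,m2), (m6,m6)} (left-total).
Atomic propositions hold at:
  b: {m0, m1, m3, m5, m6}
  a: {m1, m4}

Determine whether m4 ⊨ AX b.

Yes

Sat(AX b) = {s : every successor in {m0, m1, m3, m5, m6}} = {m2, m4, m5}
m4 ∈ Sat(AX b) = {m2, m4, m5}, so the formula holds at m4.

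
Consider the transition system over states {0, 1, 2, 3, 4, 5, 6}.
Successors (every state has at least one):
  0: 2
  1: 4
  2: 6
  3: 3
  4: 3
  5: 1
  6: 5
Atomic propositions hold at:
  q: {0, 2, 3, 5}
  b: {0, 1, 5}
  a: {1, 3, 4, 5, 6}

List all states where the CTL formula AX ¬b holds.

{0, 1, 2, 3, 4}

Sat(¬b) = {2, 3, 4, 6}
Sat(AX ¬b) = {s : every successor in {2, 3, 4, 6}} = {0, 1, 2, 3, 4}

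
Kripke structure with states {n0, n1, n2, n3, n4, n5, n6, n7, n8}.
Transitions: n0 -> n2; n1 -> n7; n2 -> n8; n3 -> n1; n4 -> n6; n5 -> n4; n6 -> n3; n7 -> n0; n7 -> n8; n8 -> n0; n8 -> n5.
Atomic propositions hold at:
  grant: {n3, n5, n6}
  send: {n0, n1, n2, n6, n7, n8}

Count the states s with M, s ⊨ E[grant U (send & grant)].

Sat(send & grant) = {n6}
E[grant U (send & grant)]: least fixpoint, start Z0 = Sat((send & grant)) = {n6}, add states in Sat(grant) with some successor in Z. Already a fixed point.
Sat(E[grant U (send & grant)]) = {n6}
|Sat(E[grant U (send & grant)])| = |{n6}| = 1.

1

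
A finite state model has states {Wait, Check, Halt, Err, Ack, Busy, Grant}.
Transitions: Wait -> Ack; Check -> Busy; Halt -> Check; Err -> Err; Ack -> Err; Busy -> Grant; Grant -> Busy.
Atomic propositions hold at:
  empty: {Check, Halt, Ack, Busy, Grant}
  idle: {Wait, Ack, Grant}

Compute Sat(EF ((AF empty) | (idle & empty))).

AF empty: least fixpoint, start Z0 = {Check, Halt, Ack, Busy, Grant}, add states with every successor in Z. Z1 = {Wait, Check, Halt, Ack, Busy, Grant}; fixed.
Sat(AF empty) = {Wait, Check, Halt, Ack, Busy, Grant}
Sat(idle & empty) = {Ack, Grant}
Sat((AF empty) | (idle & empty)) = {Wait, Check, Halt, Ack, Busy, Grant}
EF ((AF empty) | (idle & empty)): least fixpoint, start Z0 = {Wait, Check, Halt, Ack, Busy, Grant}, add states with some successor in Z. Already a fixed point.
Sat(EF ((AF empty) | (idle & empty))) = {Wait, Check, Halt, Ack, Busy, Grant}

{Wait, Check, Halt, Ack, Busy, Grant}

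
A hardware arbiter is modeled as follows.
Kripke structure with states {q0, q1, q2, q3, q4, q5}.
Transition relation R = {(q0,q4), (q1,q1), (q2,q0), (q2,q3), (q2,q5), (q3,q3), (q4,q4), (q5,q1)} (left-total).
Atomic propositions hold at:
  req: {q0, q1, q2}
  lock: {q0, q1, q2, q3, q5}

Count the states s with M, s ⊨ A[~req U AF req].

4

Sat(~req) = {q3, q4, q5}
AF req: least fixpoint, start Z0 = {q0, q1, q2}, add states with every successor in Z. Z1 = {q0, q1, q2, q5}; fixed.
Sat(AF req) = {q0, q1, q2, q5}
A[~req U AF req]: least fixpoint, start Z0 = Sat(AF req) = {q0, q1, q2, q5}, add states in Sat(~req) with every successor in Z. Already a fixed point.
Sat(A[~req U AF req]) = {q0, q1, q2, q5}
|Sat(A[~req U AF req])| = |{q0, q1, q2, q5}| = 4.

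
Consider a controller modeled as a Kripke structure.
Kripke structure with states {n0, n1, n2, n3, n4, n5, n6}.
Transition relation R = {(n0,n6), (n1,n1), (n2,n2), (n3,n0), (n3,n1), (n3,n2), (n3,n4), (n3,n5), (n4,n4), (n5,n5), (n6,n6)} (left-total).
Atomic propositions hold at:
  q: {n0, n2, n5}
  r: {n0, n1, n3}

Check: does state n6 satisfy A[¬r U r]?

Sat(¬r) = {n2, n4, n5, n6}
A[¬r U r]: least fixpoint, start Z0 = Sat(r) = {n0, n1, n3}, add states in Sat(¬r) with every successor in Z. Already a fixed point.
Sat(A[¬r U r]) = {n0, n1, n3}
n6 ∉ Sat(A[¬r U r]) = {n0, n1, n3}, so the formula does not hold at n6.

No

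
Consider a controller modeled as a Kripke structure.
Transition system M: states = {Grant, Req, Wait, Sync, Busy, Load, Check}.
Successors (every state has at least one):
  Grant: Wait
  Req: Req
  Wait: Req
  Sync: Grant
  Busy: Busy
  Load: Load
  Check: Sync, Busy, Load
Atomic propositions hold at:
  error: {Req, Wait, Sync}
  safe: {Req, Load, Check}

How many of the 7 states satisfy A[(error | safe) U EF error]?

5

Sat(error | safe) = {Req, Wait, Sync, Load, Check}
EF error: least fixpoint, start Z0 = {Req, Wait, Sync}, add states with some successor in Z. Z1 = {Grant, Req, Wait, Sync, Check}; fixed.
Sat(EF error) = {Grant, Req, Wait, Sync, Check}
A[(error | safe) U EF error]: least fixpoint, start Z0 = Sat(EF error) = {Grant, Req, Wait, Sync, Check}, add states in Sat(error | safe) with every successor in Z. Already a fixed point.
Sat(A[(error | safe) U EF error]) = {Grant, Req, Wait, Sync, Check}
|Sat(A[(error | safe) U EF error])| = |{Grant, Req, Wait, Sync, Check}| = 5.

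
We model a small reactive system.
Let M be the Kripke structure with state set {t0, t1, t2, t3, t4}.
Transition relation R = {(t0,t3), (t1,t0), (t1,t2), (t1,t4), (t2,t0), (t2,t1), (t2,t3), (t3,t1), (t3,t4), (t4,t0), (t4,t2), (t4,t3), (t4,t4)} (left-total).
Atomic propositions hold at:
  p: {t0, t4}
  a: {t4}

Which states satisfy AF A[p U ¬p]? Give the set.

{t0, t1, t2, t3}

Sat(¬p) = {t1, t2, t3}
A[p U ¬p]: least fixpoint, start Z0 = Sat(¬p) = {t1, t2, t3}, add states in Sat(p) with every successor in Z. Z1 = {t0, t1, t2, t3}; fixed.
Sat(A[p U ¬p]) = {t0, t1, t2, t3}
AF A[p U ¬p]: least fixpoint, start Z0 = {t0, t1, t2, t3}, add states with every successor in Z. Already a fixed point.
Sat(AF A[p U ¬p]) = {t0, t1, t2, t3}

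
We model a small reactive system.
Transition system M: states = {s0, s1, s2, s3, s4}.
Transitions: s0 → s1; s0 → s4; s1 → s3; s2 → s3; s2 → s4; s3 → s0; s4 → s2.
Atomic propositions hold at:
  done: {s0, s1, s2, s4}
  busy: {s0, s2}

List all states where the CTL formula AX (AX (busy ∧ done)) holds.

{s1, s2}

Sat(busy ∧ done) = {s0, s2}
Sat(AX (busy ∧ done)) = {s : every successor in {s0, s2}} = {s3, s4}
Sat(AX (AX (busy ∧ done))) = {s : every successor in {s3, s4}} = {s1, s2}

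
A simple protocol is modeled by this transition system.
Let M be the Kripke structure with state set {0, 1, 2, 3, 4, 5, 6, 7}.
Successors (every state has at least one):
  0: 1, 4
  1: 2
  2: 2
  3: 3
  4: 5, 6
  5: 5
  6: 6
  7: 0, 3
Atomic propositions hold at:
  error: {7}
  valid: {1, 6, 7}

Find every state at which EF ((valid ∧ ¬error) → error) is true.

Sat(¬error) = {0, 1, 2, 3, 4, 5, 6}
Sat(valid ∧ ¬error) = {1, 6}
Sat((valid ∧ ¬error) → error) = {0, 2, 3, 4, 5, 7}
EF ((valid ∧ ¬error) → error): least fixpoint, start Z0 = {0, 2, 3, 4, 5, 7}, add states with some successor in Z. Z1 = {0, 1, 2, 3, 4, 5, 7}; fixed.
Sat(EF ((valid ∧ ¬error) → error)) = {0, 1, 2, 3, 4, 5, 7}

{0, 1, 2, 3, 4, 5, 7}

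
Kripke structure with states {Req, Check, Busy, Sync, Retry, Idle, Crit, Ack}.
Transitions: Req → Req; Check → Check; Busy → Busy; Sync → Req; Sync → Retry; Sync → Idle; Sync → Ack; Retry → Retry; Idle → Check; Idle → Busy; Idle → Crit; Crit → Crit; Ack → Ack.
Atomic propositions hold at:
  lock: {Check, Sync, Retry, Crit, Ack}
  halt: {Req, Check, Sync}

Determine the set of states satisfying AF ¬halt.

{Busy, Retry, Idle, Crit, Ack}

Sat(¬halt) = {Busy, Retry, Idle, Crit, Ack}
AF ¬halt: least fixpoint, start Z0 = {Busy, Retry, Idle, Crit, Ack}, add states with every successor in Z. Already a fixed point.
Sat(AF ¬halt) = {Busy, Retry, Idle, Crit, Ack}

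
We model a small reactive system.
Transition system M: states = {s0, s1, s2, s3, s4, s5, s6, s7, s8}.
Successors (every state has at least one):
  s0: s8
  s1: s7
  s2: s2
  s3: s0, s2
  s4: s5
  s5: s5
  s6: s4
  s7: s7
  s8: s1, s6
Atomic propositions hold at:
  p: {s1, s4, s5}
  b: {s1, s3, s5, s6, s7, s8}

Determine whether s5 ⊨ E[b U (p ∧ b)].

Sat(p ∧ b) = {s1, s5}
E[b U (p ∧ b)]: least fixpoint, start Z0 = Sat((p ∧ b)) = {s1, s5}, add states in Sat(b) with some successor in Z. Z1 = {s1, s5, s8}; fixed.
Sat(E[b U (p ∧ b)]) = {s1, s5, s8}
s5 ∈ Sat(E[b U (p ∧ b)]) = {s1, s5, s8}, so the formula holds at s5.

Yes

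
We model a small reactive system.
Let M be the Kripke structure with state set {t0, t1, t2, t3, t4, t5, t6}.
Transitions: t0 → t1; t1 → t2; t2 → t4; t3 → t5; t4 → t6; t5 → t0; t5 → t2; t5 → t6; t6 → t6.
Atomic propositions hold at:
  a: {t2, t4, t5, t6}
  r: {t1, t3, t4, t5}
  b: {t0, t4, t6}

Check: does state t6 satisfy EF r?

No

EF r: least fixpoint, start Z0 = {t1, t3, t4, t5}, add states with some successor in Z. Z1 = {t0, t1, t2, t3, t4, t5}; fixed.
Sat(EF r) = {t0, t1, t2, t3, t4, t5}
t6 ∉ Sat(EF r) = {t0, t1, t2, t3, t4, t5}, so the formula does not hold at t6.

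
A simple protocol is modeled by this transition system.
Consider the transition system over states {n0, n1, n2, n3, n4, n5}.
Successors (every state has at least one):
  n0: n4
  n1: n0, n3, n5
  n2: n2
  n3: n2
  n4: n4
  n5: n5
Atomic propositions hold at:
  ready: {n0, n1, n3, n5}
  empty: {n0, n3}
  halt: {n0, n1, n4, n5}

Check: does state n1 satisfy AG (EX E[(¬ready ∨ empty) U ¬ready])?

No

Sat(¬ready) = {n2, n4}
Sat(¬ready ∨ empty) = {n0, n2, n3, n4}
E[(¬ready ∨ empty) U ¬ready]: least fixpoint, start Z0 = Sat(¬ready) = {n2, n4}, add states in Sat(¬ready ∨ empty) with some successor in Z. Z1 = {n0, n2, n3, n4}; fixed.
Sat(E[(¬ready ∨ empty) U ¬ready]) = {n0, n2, n3, n4}
Sat(EX E[(¬ready ∨ empty) U ¬ready]) = {s : some successor in {n0, n2, n3, n4}} = {n0, n1, n2, n3, n4}
AG (EX E[(¬ready ∨ empty) U ¬ready]): greatest fixpoint, start Z0 = {n0, n1, n2, n3, n4}, keep only states in Sat with every successor in Z. Z1 = {n0, n2, n3, n4}; fixed.
Sat(AG (EX E[(¬ready ∨ empty) U ¬ready])) = {n0, n2, n3, n4}
n1 ∉ Sat(AG (EX E[(¬ready ∨ empty) U ¬ready])) = {n0, n2, n3, n4}, so the formula does not hold at n1.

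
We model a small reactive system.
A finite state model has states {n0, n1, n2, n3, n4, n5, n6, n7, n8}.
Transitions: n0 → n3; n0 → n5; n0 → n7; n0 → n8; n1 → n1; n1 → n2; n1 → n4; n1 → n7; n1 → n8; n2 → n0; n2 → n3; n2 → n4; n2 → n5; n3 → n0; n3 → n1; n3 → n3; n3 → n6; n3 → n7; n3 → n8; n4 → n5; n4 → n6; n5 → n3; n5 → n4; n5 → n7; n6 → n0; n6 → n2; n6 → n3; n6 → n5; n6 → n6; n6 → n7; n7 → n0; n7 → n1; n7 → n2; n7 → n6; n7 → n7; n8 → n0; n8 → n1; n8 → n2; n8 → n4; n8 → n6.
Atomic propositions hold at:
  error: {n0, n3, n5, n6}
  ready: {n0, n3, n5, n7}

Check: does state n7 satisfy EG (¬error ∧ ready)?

Sat(¬error) = {n1, n2, n4, n7, n8}
Sat(¬error ∧ ready) = {n7}
EG (¬error ∧ ready): greatest fixpoint, start Z0 = {n7}, keep only states in Sat with some successor in Z. Already a fixed point.
Sat(EG (¬error ∧ ready)) = {n7}
n7 ∈ Sat(EG (¬error ∧ ready)) = {n7}, so the formula holds at n7.

Yes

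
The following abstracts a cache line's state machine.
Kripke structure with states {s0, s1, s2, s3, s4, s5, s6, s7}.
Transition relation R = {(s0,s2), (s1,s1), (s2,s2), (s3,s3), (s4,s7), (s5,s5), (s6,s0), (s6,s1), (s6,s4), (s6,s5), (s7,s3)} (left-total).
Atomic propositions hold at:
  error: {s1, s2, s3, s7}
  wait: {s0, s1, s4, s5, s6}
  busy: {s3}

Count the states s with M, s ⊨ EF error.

7

EF error: least fixpoint, start Z0 = {s1, s2, s3, s7}, add states with some successor in Z. Z1 = {s0, s1, s2, s3, s4, s6, s7}; fixed.
Sat(EF error) = {s0, s1, s2, s3, s4, s6, s7}
|Sat(EF error)| = |{s0, s1, s2, s3, s4, s6, s7}| = 7.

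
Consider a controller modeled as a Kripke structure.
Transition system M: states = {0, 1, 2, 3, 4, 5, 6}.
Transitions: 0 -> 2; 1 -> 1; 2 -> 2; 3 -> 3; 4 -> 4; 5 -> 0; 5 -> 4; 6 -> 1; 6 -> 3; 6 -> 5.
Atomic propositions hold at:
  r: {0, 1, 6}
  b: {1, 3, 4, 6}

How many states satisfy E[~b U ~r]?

5

Sat(~b) = {0, 2, 5}
Sat(~r) = {2, 3, 4, 5}
E[~b U ~r]: least fixpoint, start Z0 = Sat(~r) = {2, 3, 4, 5}, add states in Sat(~b) with some successor in Z. Z1 = {0, 2, 3, 4, 5}; fixed.
Sat(E[~b U ~r]) = {0, 2, 3, 4, 5}
|Sat(E[~b U ~r])| = |{0, 2, 3, 4, 5}| = 5.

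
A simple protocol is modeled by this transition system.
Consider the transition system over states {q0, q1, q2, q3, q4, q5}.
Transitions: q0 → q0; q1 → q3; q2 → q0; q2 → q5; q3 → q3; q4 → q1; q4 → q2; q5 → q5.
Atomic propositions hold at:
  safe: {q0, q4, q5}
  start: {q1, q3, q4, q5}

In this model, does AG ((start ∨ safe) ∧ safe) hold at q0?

Sat(start ∨ safe) = {q0, q1, q3, q4, q5}
Sat((start ∨ safe) ∧ safe) = {q0, q4, q5}
AG ((start ∨ safe) ∧ safe): greatest fixpoint, start Z0 = {q0, q4, q5}, keep only states in Sat with every successor in Z. Z1 = {q0, q5}; fixed.
Sat(AG ((start ∨ safe) ∧ safe)) = {q0, q5}
q0 ∈ Sat(AG ((start ∨ safe) ∧ safe)) = {q0, q5}, so the formula holds at q0.

Yes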